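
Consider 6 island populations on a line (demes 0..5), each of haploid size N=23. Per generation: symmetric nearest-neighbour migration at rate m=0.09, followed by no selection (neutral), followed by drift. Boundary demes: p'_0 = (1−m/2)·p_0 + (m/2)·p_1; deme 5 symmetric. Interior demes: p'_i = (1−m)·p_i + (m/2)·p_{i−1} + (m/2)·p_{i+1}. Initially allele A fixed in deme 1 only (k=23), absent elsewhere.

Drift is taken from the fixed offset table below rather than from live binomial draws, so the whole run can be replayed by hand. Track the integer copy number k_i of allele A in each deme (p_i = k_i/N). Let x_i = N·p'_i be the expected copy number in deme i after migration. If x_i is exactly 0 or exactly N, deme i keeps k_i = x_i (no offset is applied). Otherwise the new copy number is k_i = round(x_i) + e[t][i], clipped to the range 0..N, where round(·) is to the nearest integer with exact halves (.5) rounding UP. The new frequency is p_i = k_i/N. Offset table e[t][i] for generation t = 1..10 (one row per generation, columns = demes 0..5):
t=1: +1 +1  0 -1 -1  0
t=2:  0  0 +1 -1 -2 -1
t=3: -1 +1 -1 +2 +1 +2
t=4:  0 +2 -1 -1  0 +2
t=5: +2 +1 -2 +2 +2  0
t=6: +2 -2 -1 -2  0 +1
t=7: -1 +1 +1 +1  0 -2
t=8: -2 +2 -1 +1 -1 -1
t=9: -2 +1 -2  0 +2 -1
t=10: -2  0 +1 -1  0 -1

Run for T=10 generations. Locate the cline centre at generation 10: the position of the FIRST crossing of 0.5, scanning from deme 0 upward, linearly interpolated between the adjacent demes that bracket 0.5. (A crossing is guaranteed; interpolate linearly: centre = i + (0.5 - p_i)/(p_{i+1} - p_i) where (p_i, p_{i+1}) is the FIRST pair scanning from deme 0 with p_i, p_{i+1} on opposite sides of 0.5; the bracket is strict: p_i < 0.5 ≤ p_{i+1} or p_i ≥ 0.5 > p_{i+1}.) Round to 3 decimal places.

0.577

t=0: k=[0 23 0 0 0 0]
t=1: x=[1.0350 20.9300 1.0350 0.0000 0.0000 0.0000] k=[2 22 1 0 0 0]
t=2: x=[2.9000 20.1550 1.9000 0.0450 0.0000 0.0000] k=[3 20 3 0 0 0]
t=3: x=[3.7650 18.4700 3.6300 0.1350 0.0000 0.0000] k=[3 19 3 2 0 0]
t=4: x=[3.7200 17.5600 3.6750 1.9550 0.0900 0.0000] k=[4 20 3 1 0 0]
t=5: x=[4.7200 18.5150 3.6750 1.0450 0.0450 0.0000] k=[7 20 2 3 2 0]
t=6: x=[7.5850 18.6050 2.8550 2.9100 1.9550 0.0900] k=[10 17 2 1 2 1]
t=7: x=[10.3150 16.0100 2.6300 1.0900 1.9100 1.0450] k=[9 17 4 2 2 0]
t=8: x=[9.3600 16.0550 4.4950 2.0900 1.9100 0.0900] k=[7 18 3 3 1 0]
t=9: x=[7.4950 16.8300 3.6750 2.9100 1.0450 0.0450] k=[5 18 2 3 3 0]
t=10: x=[5.5850 16.6950 2.7650 2.9550 2.8650 0.1350] k=[4 17 4 2 3 0]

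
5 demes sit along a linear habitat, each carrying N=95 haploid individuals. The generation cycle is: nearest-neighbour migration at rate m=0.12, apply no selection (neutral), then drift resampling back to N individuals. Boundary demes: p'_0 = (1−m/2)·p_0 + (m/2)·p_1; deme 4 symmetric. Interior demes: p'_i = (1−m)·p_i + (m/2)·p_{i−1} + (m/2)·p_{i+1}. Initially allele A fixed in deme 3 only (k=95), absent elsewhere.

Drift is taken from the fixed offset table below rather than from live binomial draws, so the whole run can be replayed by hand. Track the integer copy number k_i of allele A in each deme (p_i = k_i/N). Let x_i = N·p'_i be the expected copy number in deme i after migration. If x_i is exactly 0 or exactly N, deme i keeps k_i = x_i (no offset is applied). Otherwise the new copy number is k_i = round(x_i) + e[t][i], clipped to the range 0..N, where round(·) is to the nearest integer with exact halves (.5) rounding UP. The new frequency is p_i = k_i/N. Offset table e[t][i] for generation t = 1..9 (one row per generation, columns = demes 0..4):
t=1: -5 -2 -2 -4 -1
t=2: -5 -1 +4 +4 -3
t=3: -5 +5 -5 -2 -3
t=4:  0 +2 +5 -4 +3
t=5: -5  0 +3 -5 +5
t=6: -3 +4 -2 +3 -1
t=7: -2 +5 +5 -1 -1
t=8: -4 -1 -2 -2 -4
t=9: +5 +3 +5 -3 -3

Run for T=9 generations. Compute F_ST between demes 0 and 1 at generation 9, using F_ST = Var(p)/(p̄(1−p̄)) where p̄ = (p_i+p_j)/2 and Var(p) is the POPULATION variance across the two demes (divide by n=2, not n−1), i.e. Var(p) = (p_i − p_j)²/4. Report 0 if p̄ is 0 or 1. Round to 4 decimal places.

0.0410

t=0: k=[0 0 0 95 0]
t=1: x=[0.0000 0.0000 5.7000 83.6000 5.7000] k=[0 0 4 80 5]
t=2: x=[0.0000 0.2400 8.3200 70.9400 9.5000] k=[0 0 12 75 7]
t=3: x=[0.0000 0.7200 15.0600 67.1400 11.0800] k=[0 6 10 65 8]
t=4: x=[0.3600 5.8800 13.0600 58.2800 11.4200] k=[0 8 18 54 14]
t=5: x=[0.4800 8.1200 19.5600 49.4400 16.4000] k=[0 8 23 44 21]
t=6: x=[0.4800 8.4200 23.3600 41.3600 22.3800] k=[0 12 21 44 21]
t=7: x=[0.7200 11.8200 21.8400 41.2400 22.3800] k=[0 17 27 40 21]
t=8: x=[1.0200 16.5800 27.1800 38.0800 22.1400] k=[0 16 25 36 18]
t=9: x=[0.9600 15.5800 25.1200 34.2600 19.0800] k=[6 19 30 31 16]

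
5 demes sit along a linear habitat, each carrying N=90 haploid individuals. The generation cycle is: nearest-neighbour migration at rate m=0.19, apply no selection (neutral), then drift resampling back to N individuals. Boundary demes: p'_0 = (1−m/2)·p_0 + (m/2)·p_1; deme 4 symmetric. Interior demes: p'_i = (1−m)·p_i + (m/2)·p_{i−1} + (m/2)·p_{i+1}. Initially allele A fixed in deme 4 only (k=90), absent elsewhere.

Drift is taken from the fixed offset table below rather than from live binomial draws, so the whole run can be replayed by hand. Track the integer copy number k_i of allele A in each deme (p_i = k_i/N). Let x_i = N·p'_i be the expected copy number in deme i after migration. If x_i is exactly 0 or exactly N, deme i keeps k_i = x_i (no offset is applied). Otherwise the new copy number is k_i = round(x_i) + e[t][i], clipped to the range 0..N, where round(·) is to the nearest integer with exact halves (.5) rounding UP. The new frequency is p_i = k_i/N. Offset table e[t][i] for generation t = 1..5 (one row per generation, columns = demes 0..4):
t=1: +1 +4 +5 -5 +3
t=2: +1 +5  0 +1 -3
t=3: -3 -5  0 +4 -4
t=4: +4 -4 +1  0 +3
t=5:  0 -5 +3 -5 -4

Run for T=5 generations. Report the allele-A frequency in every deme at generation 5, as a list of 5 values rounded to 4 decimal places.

t=0: k=[0 0 0 0 90]
t=1: x=[0.0000 0.0000 0.0000 8.5500 81.4500] k=[0 0 0 4 84]
t=2: x=[0.0000 0.0000 0.3800 11.2200 76.4000] k=[0 0 0 12 73]
t=3: x=[0.0000 0.0000 1.1400 16.6550 67.2050] k=[0 0 1 21 63]
t=4: x=[0.0000 0.0950 2.8050 23.0900 59.0100] k=[0 0 4 23 62]
t=5: x=[0.0000 0.3800 5.4250 24.9000 58.2950] k=[0 0 8 20 54]

[0.0000, 0.0000, 0.0889, 0.2222, 0.6000]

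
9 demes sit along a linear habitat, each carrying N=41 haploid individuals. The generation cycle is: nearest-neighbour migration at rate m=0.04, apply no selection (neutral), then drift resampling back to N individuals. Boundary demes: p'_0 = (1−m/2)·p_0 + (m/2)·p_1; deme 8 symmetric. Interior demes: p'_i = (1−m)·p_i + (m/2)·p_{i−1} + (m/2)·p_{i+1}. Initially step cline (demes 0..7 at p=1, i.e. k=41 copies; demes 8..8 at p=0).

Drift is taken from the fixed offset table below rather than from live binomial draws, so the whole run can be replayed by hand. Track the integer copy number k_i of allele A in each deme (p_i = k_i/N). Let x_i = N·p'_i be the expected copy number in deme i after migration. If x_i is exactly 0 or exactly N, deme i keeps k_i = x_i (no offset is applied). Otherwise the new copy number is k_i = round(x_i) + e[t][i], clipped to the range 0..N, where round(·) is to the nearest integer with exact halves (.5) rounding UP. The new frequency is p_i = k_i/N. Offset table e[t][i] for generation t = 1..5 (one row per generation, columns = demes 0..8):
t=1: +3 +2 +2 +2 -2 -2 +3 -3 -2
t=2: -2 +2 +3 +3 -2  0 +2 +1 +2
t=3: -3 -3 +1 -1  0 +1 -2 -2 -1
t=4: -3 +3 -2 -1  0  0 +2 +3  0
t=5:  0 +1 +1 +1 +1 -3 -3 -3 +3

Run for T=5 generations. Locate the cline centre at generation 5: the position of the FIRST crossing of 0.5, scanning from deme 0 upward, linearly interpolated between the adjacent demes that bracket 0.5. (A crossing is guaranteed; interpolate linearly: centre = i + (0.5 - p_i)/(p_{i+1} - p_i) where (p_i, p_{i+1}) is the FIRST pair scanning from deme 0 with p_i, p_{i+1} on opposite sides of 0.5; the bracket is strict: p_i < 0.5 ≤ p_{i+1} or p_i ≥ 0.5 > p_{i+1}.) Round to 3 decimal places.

7.479

t=0: k=[41 41 41 41 41 41 41 41 0]
t=1: x=[41.0000 41.0000 41.0000 41.0000 41.0000 41.0000 41.0000 40.1800 0.8200] k=[41 41 41 41 41 41 41 37 0]
t=2: x=[41.0000 41.0000 41.0000 41.0000 41.0000 41.0000 40.9200 36.3400 0.7400] k=[41 41 41 41 41 41 41 37 3]
t=3: x=[41.0000 41.0000 41.0000 41.0000 41.0000 41.0000 40.9200 36.4000 3.6800] k=[41 41 41 41 41 41 39 34 3]
t=4: x=[41.0000 41.0000 41.0000 41.0000 41.0000 40.9600 38.9400 33.4800 3.6200] k=[41 41 41 41 41 41 41 36 4]
t=5: x=[41.0000 41.0000 41.0000 41.0000 41.0000 41.0000 40.9000 35.4600 4.6400] k=[41 41 41 41 41 41 38 32 8]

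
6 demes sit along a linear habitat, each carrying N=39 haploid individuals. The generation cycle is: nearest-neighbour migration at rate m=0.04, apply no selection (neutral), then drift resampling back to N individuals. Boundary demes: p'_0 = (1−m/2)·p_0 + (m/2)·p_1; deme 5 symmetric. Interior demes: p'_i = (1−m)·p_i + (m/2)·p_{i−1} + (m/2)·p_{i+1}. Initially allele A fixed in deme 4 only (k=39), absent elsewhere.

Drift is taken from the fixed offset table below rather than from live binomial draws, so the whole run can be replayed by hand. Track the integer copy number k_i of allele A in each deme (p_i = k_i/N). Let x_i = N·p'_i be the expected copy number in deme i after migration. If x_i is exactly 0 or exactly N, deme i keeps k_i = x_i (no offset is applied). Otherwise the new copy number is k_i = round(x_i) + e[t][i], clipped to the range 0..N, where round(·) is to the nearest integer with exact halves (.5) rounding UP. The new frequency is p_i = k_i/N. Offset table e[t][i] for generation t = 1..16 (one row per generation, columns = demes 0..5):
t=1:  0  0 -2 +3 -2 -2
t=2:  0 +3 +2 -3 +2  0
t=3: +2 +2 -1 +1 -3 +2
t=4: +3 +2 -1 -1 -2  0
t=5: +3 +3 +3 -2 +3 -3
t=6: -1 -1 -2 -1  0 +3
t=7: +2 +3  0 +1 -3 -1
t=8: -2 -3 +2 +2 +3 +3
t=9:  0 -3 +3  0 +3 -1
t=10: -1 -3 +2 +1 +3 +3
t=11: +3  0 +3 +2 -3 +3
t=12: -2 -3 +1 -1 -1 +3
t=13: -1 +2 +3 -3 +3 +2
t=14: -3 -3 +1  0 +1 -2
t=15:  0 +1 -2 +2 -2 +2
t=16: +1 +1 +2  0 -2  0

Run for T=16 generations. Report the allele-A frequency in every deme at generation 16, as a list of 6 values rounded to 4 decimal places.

t=0: k=[0 0 0 0 39 0]
t=1: x=[0.0000 0.0000 0.0000 0.7800 37.4400 0.7800] k=[0 0 0 4 35 0]
t=2: x=[0.0000 0.0000 0.0800 4.5400 33.6800 0.7000] k=[0 0 2 2 36 1]
t=3: x=[0.0000 0.0400 1.9600 2.6800 34.6200 1.7000] k=[0 2 1 4 32 4]
t=4: x=[0.0400 1.9400 1.0800 4.5000 30.8800 4.5600] k=[3 4 0 4 29 5]
t=5: x=[3.0200 3.9000 0.1600 4.4200 28.0200 5.4800] k=[6 7 3 2 31 2]
t=6: x=[6.0200 6.9000 3.0600 2.6000 29.8400 2.5800] k=[5 6 1 2 30 6]
t=7: x=[5.0200 5.8800 1.1200 2.5400 28.9600 6.4800] k=[7 9 1 4 26 5]
t=8: x=[7.0400 8.8000 1.2200 4.3800 25.1400 5.4200] k=[5 6 3 6 28 8]
t=9: x=[5.0200 5.9200 3.1200 6.3800 27.1600 8.4000] k=[5 3 6 6 30 7]
t=10: x=[4.9600 3.1000 5.9400 6.4800 29.0600 7.4600] k=[4 0 8 7 32 10]
t=11: x=[3.9200 0.2400 7.8200 7.5200 31.0600 10.4400] k=[7 0 11 10 28 13]
t=12: x=[6.8600 0.3600 10.7600 10.3800 27.3400 13.3000] k=[5 0 12 9 26 16]
t=13: x=[4.9000 0.3400 11.7000 9.4000 25.4600 16.2000] k=[4 2 15 6 28 18]
t=14: x=[3.9600 2.3000 14.5600 6.6200 27.3600 18.2000] k=[1 0 16 7 28 16]
t=15: x=[0.9800 0.3400 15.5000 7.6000 27.3400 16.2400] k=[1 1 14 10 25 18]
t=16: x=[1.0000 1.2600 13.6600 10.3800 24.5600 18.1400] k=[2 2 16 10 23 18]

[0.0513, 0.0513, 0.4103, 0.2564, 0.5897, 0.4615]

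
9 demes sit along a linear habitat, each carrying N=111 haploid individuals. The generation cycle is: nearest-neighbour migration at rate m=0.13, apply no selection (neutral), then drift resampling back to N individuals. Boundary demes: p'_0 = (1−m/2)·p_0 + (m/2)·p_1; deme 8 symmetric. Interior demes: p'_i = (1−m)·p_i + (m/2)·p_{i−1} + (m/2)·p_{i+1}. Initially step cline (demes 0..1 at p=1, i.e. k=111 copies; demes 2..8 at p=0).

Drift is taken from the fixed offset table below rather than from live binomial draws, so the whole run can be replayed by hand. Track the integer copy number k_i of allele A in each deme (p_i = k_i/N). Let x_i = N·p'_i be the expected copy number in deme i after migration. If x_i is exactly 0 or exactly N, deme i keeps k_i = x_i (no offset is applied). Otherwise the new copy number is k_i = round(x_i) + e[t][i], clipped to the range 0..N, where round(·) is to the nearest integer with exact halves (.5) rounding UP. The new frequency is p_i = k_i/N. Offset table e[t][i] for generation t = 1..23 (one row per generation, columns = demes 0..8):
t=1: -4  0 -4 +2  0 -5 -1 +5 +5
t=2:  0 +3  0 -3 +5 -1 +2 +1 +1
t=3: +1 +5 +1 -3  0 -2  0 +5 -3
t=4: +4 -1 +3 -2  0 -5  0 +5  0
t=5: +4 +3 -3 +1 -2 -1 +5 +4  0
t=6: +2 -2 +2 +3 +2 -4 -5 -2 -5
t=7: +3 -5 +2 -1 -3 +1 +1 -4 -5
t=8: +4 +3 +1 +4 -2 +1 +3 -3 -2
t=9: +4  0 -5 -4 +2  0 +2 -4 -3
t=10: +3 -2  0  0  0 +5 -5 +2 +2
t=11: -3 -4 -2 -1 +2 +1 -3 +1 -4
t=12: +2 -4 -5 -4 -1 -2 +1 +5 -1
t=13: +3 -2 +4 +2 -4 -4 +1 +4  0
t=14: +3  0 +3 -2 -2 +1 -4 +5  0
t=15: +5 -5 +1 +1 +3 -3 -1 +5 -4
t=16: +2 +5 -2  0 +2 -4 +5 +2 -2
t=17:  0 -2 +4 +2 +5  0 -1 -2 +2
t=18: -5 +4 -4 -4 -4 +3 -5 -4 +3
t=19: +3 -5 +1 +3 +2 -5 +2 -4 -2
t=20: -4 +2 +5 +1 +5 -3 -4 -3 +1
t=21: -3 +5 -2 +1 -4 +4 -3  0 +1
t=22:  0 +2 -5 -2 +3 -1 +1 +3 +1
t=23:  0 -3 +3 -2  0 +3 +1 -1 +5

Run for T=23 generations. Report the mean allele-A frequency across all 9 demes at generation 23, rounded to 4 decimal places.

t=0: k=[111 111 0 0 0 0 0 0 0]
t=1: x=[111.0000 103.7850 7.2150 0.0000 0.0000 0.0000 0.0000 0.0000 0.0000] k=[111 104 3 0 0 0 0 0 0]
t=2: x=[110.5450 97.8900 9.3700 0.1950 0.0000 0.0000 0.0000 0.0000 0.0000] k=[111 101 9 0 0 0 0 0 0]
t=3: x=[110.3500 95.6700 14.3950 0.5850 0.0000 0.0000 0.0000 0.0000 0.0000] k=[111 101 15 0 0 0 0 0 0]
t=4: x=[110.3500 96.0600 19.6150 0.9750 0.0000 0.0000 0.0000 0.0000 0.0000] k=[111 95 23 0 0 0 0 0 0]
t=5: x=[109.9600 91.3600 26.1850 1.4950 0.0000 0.0000 0.0000 0.0000 0.0000] k=[111 94 23 2 0 0 0 0 0]
t=6: x=[109.8950 90.4900 26.2500 3.2350 0.1300 0.0000 0.0000 0.0000 0.0000] k=[111 88 28 6 2 0 0 0 0]
t=7: x=[109.5050 85.5950 30.4700 7.1700 2.1300 0.1300 0.0000 0.0000 0.0000] k=[111 81 32 6 0 1 0 0 0]
t=8: x=[109.0500 79.7650 33.4950 7.3000 0.4550 0.8700 0.0650 0.0000 0.0000] k=[111 83 34 11 0 2 3 0 0]
t=9: x=[109.1800 81.6350 35.6900 11.7800 0.8450 1.9350 2.7400 0.1950 0.0000] k=[111 82 31 8 3 2 5 0 0]
t=10: x=[109.1150 80.5700 32.8200 9.1700 3.2600 2.2600 4.4800 0.3250 0.0000] k=[111 79 33 9 3 7 0 2 0]
t=11: x=[108.9200 78.0900 34.4300 10.1700 3.6500 6.2850 0.5850 1.7400 0.1300] k=[106 74 32 9 6 7 0 3 0]
t=12: x=[103.9200 73.3500 33.2350 10.3000 6.2600 6.4800 0.6500 2.6100 0.1950] k=[106 69 28 6 5 4 2 8 0]
t=13: x=[103.5950 68.7400 29.2350 7.3650 5.0000 3.9350 2.5200 7.0900 0.5200] k=[107 67 33 9 1 0 4 11 1]
t=14: x=[104.4000 67.3900 33.6500 10.0400 1.4550 0.3250 4.1950 9.8950 1.6500] k=[107 67 37 8 0 1 0 15 2]
t=15: x=[104.4000 67.6500 37.0650 9.3650 0.5850 0.8700 1.0400 13.1800 2.8450] k=[109 63 38 10 4 0 0 18 0]
t=16: x=[106.0100 64.3650 37.8050 11.4300 4.1300 0.2600 1.1700 15.6600 1.1700] k=[108 69 36 11 6 0 6 18 0]
t=17: x=[105.4650 69.3900 36.5200 12.3000 5.9350 0.7800 6.3900 16.0500 1.1700] k=[105 67 41 14 11 1 5 14 3]
t=18: x=[102.5300 67.7800 40.9350 15.5600 10.5450 1.9100 5.3250 12.7000 3.7150] k=[98 72 37 12 7 5 0 9 7]
t=19: x=[96.3100 71.4150 37.6500 13.3000 7.1950 4.8050 0.9100 8.2850 7.1300] k=[99 66 39 16 9 0 3 4 5]
t=20: x=[96.8550 66.3900 39.2600 17.0400 8.8700 0.7800 2.8700 4.0000 4.9350] k=[93 68 44 18 14 0 0 1 6]
t=21: x=[91.3750 68.0650 43.8700 19.4300 13.3500 0.9100 0.0650 1.2600 5.6750] k=[88 73 42 20 9 5 0 1 7]
t=22: x=[87.0250 71.9600 42.5850 20.7150 9.4550 4.9350 0.3900 1.3250 6.6100] k=[87 74 38 19 12 4 1 4 8]
t=23: x=[86.1550 72.5050 39.1050 19.7800 11.9350 4.3250 1.3900 4.0650 7.7400] k=[86 70 42 18 12 7 2 3 13]

0.2533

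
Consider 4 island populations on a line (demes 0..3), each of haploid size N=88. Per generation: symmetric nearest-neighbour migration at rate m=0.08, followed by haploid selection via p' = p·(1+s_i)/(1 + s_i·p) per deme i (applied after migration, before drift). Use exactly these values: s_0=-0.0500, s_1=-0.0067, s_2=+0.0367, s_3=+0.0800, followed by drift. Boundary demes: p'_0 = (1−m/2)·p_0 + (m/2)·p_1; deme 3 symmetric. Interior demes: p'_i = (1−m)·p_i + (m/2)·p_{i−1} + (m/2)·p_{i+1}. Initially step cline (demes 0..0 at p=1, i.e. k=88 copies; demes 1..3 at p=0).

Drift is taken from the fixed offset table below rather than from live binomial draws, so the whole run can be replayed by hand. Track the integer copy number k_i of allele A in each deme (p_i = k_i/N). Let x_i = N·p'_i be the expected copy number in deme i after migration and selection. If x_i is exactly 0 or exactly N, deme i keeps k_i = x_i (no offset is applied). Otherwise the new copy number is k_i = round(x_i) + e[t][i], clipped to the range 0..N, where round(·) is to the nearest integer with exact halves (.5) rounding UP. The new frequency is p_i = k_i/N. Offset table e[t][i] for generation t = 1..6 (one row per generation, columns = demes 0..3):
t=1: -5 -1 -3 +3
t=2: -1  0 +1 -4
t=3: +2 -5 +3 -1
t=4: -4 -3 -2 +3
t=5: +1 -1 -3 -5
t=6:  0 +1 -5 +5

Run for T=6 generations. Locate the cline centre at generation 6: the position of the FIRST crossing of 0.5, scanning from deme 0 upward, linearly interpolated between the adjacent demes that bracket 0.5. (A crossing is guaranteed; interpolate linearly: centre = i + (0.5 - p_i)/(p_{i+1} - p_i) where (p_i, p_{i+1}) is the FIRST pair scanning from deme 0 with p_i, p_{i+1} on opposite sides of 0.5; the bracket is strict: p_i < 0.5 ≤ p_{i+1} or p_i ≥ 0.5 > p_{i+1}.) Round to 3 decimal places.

t=0: k=[88 0 0 0]
t=1: x=[84.3025 3.4974 0.0000 0.0000] k=[79 2 0 0]
t=2: x=[75.3754 4.9684 0.0829 0.0000] k=[74 5 1 0]
t=3: x=[70.5330 7.5535 1.1606 0.0432] k=[73 3 4 0]
t=4: x=[69.4605 5.8035 3.9332 0.1728] k=[65 3 2 3]
t=5: x=[61.5815 5.4058 2.1545 3.1882] k=[63 4 0 0]
t=6: x=[59.6637 6.1614 0.1659 0.0000] k=[60 7 0 0]

0.302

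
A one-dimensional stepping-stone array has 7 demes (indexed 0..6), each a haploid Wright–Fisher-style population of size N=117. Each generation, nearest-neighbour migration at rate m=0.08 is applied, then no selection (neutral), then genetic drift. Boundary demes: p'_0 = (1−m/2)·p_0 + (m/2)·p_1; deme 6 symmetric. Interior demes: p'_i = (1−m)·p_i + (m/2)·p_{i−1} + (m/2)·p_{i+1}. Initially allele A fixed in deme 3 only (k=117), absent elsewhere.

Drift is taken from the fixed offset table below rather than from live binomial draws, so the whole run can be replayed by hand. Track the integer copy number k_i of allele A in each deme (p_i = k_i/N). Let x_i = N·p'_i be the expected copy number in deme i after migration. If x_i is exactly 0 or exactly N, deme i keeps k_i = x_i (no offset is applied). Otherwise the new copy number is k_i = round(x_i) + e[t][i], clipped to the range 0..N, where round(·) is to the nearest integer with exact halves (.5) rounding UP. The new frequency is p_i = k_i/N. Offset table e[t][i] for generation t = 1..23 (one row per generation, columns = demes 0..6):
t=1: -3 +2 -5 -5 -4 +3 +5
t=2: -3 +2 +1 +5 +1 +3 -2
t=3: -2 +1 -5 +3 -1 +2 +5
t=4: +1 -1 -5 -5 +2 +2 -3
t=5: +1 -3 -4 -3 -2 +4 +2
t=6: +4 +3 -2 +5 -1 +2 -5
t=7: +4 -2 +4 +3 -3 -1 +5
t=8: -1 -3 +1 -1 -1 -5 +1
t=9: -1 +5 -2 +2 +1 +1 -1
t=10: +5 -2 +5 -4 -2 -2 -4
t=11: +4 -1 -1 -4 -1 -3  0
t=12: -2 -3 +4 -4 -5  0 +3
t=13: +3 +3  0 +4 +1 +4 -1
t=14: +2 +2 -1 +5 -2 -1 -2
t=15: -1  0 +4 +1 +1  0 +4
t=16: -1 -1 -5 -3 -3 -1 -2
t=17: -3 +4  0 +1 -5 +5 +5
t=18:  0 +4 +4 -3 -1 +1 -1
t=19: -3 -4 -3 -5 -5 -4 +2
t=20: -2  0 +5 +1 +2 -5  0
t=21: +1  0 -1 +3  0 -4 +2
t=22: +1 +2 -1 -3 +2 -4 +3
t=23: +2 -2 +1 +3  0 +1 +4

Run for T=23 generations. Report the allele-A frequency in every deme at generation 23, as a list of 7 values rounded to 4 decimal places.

[0.1111, 0.1282, 0.2308, 0.2564, 0.1026, 0.0171, 0.1538]

t=0: k=[0 0 0 117 0 0 0]
t=1: x=[0.0000 0.0000 4.6800 107.6400 4.6800 0.0000 0.0000] k=[0 0 0 103 1 0 0]
t=2: x=[0.0000 0.0000 4.1200 94.8000 5.0400 0.0400 0.0000] k=[0 0 5 100 6 3 0]
t=3: x=[0.0000 0.2000 8.6000 92.4400 9.6400 3.0000 0.1200] k=[0 1 4 95 9 5 5]
t=4: x=[0.0400 1.0800 7.5200 87.9200 12.2800 5.1600 5.0000] k=[1 0 3 83 14 7 2]
t=5: x=[0.9600 0.1600 6.0800 77.0400 16.4800 7.0800 2.2000] k=[2 0 2 74 14 11 4]
t=6: x=[1.9200 0.1600 4.8000 68.7200 16.2800 10.8400 4.2800] k=[6 3 3 74 15 13 0]
t=7: x=[5.8800 3.1200 5.8400 68.8000 17.2800 12.5600 0.5200] k=[10 1 10 72 14 12 6]
t=8: x=[9.6400 1.7200 12.1200 67.2000 16.2400 11.8400 6.2400] k=[9 0 13 66 15 7 7]
t=9: x=[8.6400 0.8800 14.6000 61.8400 16.7200 7.3200 7.0000] k=[8 6 13 64 18 8 6]
t=10: x=[7.9200 6.3600 14.7600 60.1200 19.4400 8.3200 6.0800] k=[13 4 20 56 17 6 2]
t=11: x=[12.6400 5.0000 20.8000 53.0000 18.1200 6.2800 2.1600] k=[17 4 20 49 17 3 2]
t=12: x=[16.4800 5.1600 20.5200 46.5600 17.7200 3.5200 2.0400] k=[14 2 25 43 13 4 5]
t=13: x=[13.5200 3.4000 24.8000 41.0800 13.8400 4.4000 4.9600] k=[17 6 25 45 15 8 4]
t=14: x=[16.5600 7.2000 25.0400 43.0000 15.9200 8.1200 4.1600] k=[19 9 24 48 14 7 2]
t=15: x=[18.6000 10.0000 24.3600 45.6800 15.0800 7.0800 2.2000] k=[18 10 28 47 16 7 6]
t=16: x=[17.6800 11.0400 28.0400 45.0000 16.8800 7.3200 6.0400] k=[17 10 23 42 14 6 4]
t=17: x=[16.7200 10.8000 23.2400 40.1200 14.8000 6.2400 4.0800] k=[14 15 23 41 10 11 9]
t=18: x=[14.0400 15.2800 23.4000 39.0400 11.2800 10.8800 9.0800] k=[14 19 27 36 10 12 8]
t=19: x=[14.2000 19.1200 27.0400 34.6000 11.1200 11.7600 8.1600] k=[11 15 24 30 6 8 10]
t=20: x=[11.1600 15.2000 23.8800 28.8000 7.0400 8.0000 9.9200] k=[9 15 29 30 9 3 10]
t=21: x=[9.2400 15.3200 28.4800 29.1200 9.6000 3.5200 9.7200] k=[10 15 27 32 10 0 12]
t=22: x=[10.2000 15.2800 26.7200 30.9200 10.4800 0.8800 11.5200] k=[11 17 26 28 12 0 15]
t=23: x=[11.2400 17.1200 25.7200 27.2800 12.1600 1.0800 14.4000] k=[13 15 27 30 12 2 18]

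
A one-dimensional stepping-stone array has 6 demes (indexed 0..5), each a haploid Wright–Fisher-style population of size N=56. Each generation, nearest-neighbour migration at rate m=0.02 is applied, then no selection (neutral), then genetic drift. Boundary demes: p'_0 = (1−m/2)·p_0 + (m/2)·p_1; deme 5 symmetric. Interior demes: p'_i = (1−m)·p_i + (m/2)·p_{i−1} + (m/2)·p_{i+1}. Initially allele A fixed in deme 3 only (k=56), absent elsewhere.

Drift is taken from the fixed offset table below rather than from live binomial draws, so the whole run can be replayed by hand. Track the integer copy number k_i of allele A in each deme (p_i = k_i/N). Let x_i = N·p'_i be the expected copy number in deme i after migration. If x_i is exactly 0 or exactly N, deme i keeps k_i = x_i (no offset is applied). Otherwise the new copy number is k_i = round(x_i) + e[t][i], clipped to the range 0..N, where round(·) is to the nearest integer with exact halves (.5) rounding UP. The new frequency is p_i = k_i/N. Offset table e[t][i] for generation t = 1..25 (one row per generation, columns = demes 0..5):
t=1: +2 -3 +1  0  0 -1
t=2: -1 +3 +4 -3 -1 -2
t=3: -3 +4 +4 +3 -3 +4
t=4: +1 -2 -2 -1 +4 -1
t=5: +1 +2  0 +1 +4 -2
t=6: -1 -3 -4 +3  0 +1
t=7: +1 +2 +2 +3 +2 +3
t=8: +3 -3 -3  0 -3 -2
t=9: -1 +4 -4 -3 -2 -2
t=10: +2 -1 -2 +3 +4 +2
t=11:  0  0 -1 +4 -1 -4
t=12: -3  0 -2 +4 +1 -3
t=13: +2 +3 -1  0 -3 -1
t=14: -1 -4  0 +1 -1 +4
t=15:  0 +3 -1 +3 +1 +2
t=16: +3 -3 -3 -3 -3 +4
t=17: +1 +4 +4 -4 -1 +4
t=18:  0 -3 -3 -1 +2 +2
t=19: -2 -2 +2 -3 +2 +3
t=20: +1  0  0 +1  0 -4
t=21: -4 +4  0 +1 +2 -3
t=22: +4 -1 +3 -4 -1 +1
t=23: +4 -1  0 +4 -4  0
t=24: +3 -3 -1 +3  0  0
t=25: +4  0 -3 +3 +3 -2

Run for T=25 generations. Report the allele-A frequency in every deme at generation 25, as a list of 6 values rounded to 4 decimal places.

t=0: k=[0 0 0 56 0 0]
t=1: x=[0.0000 0.0000 0.5600 54.8800 0.5600 0.0000] k=[0 0 2 55 1 0]
t=2: x=[0.0000 0.0200 2.5100 53.9300 1.5300 0.0100] k=[0 3 7 51 1 0]
t=3: x=[0.0300 3.0100 7.4000 50.0600 1.4900 0.0100] k=[0 7 11 53 0 4]
t=4: x=[0.0700 6.9700 11.3800 52.0500 0.5700 3.9600] k=[1 5 9 51 5 3]
t=5: x=[1.0400 5.0000 9.3800 50.1200 5.4400 3.0200] k=[2 7 9 51 9 1]
t=6: x=[2.0500 6.9700 9.4000 50.1600 9.3400 1.0800] k=[1 4 5 53 9 2]
t=7: x=[1.0300 3.9800 5.4700 52.0800 9.3700 2.0700] k=[2 6 7 55 11 5]
t=8: x=[2.0400 5.9700 7.4700 54.0800 11.3800 5.0600] k=[5 3 4 54 8 3]
t=9: x=[4.9800 3.0300 4.4900 53.0400 8.4100 3.0500] k=[4 7 0 50 6 1]
t=10: x=[4.0300 6.9000 0.5700 49.0600 6.3900 1.0500] k=[6 6 0 52 10 3]
t=11: x=[6.0000 5.9400 0.5800 51.0600 10.3500 3.0700] k=[6 6 0 55 9 0]
t=12: x=[6.0000 5.9400 0.6100 53.9900 9.3700 0.0900] k=[3 6 0 56 10 0]
t=13: x=[3.0300 5.9100 0.6200 54.9800 10.3600 0.1000] k=[5 9 0 55 7 0]
t=14: x=[5.0400 8.8700 0.6400 53.9700 7.4100 0.0700] k=[4 5 1 55 6 4]
t=15: x=[4.0100 4.9500 1.5800 53.9700 6.4700 4.0200] k=[4 8 1 56 7 6]
t=16: x=[4.0400 7.8900 1.6200 54.9600 7.4800 6.0100] k=[7 5 0 52 4 10]
t=17: x=[6.9800 4.9700 0.5700 51.0000 4.5400 9.9400] k=[8 9 5 47 4 14]
t=18: x=[8.0100 8.9500 5.4600 46.1500 4.5300 13.9000] k=[8 6 2 45 7 16]
t=19: x=[7.9800 5.9800 2.4700 44.1900 7.4700 15.9100] k=[6 4 4 41 9 19]
t=20: x=[5.9800 4.0200 4.3700 40.3100 9.4200 18.9000] k=[7 4 4 41 9 15]
t=21: x=[6.9700 4.0300 4.3700 40.3100 9.3800 14.9400] k=[3 8 4 41 11 12]
t=22: x=[3.0500 7.9100 4.4100 40.3300 11.3100 11.9900] k=[7 7 7 36 10 13]
t=23: x=[7.0000 7.0000 7.2900 35.4500 10.2900 12.9700] k=[11 6 7 39 6 13]
t=24: x=[10.9500 6.0600 7.3100 38.3500 6.4000 12.9300] k=[14 3 6 41 6 13]
t=25: x=[13.8900 3.1400 6.3200 40.3000 6.4200 12.9300] k=[18 3 3 43 9 11]

[0.3214, 0.0536, 0.0536, 0.7679, 0.1607, 0.1964]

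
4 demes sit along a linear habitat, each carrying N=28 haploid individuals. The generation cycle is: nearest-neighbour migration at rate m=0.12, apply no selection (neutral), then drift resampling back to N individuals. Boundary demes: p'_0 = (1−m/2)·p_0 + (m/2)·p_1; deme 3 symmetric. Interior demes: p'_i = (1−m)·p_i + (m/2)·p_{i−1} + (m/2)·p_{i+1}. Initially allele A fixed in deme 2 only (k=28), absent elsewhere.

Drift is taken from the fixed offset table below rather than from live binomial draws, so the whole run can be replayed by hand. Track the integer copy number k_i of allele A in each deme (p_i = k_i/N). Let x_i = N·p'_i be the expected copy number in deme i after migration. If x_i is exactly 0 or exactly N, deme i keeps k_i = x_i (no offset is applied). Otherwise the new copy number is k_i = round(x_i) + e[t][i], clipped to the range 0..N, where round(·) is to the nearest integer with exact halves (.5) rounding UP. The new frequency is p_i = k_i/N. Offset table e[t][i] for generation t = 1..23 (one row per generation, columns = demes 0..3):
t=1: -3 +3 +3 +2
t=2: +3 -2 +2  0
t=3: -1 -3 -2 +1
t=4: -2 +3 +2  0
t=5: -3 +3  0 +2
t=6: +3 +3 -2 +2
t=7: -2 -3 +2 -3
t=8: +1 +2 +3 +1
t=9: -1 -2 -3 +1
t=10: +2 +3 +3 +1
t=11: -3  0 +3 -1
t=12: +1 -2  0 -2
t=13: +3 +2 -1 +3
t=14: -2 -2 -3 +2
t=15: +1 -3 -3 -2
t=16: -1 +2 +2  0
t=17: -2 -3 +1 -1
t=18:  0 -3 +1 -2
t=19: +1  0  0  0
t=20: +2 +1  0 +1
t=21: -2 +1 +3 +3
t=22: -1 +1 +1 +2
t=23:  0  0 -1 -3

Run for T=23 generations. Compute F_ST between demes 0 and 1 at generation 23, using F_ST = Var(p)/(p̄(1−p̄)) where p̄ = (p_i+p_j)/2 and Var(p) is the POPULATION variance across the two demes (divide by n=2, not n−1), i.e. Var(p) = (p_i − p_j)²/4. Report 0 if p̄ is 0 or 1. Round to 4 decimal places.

0.0505

t=0: k=[0 0 28 0]
t=1: x=[0.0000 1.6800 24.6400 1.6800] k=[0 5 28 4]
t=2: x=[0.3000 6.0800 25.1800 5.4400] k=[3 4 27 5]
t=3: x=[3.0600 5.3200 24.3000 6.3200] k=[2 2 22 7]
t=4: x=[2.0000 3.2000 19.9000 7.9000] k=[0 6 22 8]
t=5: x=[0.3600 6.6000 20.2000 8.8400] k=[0 10 20 11]
t=6: x=[0.6000 10.0000 18.8600 11.5400] k=[4 13 17 14]
t=7: x=[4.5400 12.7000 16.5800 14.1800] k=[3 10 19 11]
t=8: x=[3.4200 10.1200 17.9800 11.4800] k=[4 12 21 12]
t=9: x=[4.4800 12.0600 19.9200 12.5400] k=[3 10 17 14]
t=10: x=[3.4200 10.0000 16.4000 14.1800] k=[5 13 19 15]
t=11: x=[5.4800 12.8800 18.4000 15.2400] k=[2 13 21 14]
t=12: x=[2.6600 12.8200 20.1000 14.4200] k=[4 11 20 12]
t=13: x=[4.4200 11.1200 18.9800 12.4800] k=[7 13 18 15]
t=14: x=[7.3600 12.9400 17.5200 15.1800] k=[5 11 15 17]
t=15: x=[5.3600 10.8800 14.8800 16.8800] k=[6 8 12 15]
t=16: x=[6.1200 8.1200 11.9400 14.8200] k=[5 10 14 15]
t=17: x=[5.3000 9.9400 13.8200 14.9400] k=[3 7 15 14]
t=18: x=[3.2400 7.2400 14.4600 14.0600] k=[3 4 15 12]
t=19: x=[3.0600 4.6000 14.1600 12.1800] k=[4 5 14 12]
t=20: x=[4.0600 5.4800 13.3400 12.1200] k=[6 6 13 13]
t=21: x=[6.0000 6.4200 12.5800 13.0000] k=[4 7 16 16]
t=22: x=[4.1800 7.3600 15.4600 16.0000] k=[3 8 16 18]
t=23: x=[3.3000 8.1800 15.6400 17.8800] k=[3 8 15 15]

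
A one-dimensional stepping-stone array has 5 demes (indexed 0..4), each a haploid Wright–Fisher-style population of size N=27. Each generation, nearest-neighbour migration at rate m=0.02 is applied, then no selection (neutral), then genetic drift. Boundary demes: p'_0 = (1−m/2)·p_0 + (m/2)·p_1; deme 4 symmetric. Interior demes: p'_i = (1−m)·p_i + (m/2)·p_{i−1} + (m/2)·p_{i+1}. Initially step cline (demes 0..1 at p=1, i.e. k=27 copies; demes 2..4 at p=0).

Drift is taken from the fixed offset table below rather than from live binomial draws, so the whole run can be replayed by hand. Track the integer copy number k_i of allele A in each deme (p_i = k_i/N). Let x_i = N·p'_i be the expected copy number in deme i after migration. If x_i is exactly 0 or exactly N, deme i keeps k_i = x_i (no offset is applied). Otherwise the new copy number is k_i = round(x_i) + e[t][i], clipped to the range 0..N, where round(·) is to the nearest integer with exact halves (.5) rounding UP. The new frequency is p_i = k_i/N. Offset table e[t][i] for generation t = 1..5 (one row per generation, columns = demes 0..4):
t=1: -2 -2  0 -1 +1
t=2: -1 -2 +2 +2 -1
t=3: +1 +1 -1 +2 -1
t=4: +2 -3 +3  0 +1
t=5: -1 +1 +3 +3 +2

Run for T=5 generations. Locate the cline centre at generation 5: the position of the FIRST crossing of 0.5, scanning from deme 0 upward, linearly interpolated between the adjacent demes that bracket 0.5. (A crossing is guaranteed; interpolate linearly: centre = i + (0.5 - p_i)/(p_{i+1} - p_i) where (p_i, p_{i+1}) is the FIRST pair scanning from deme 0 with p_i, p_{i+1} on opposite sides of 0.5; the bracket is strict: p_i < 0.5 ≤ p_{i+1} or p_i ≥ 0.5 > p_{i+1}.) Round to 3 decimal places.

t=0: k=[27 27 0 0 0]
t=1: x=[27.0000 26.7300 0.2700 0.0000 0.0000] k=[27 25 0 0 0]
t=2: x=[26.9800 24.7700 0.2500 0.0000 0.0000] k=[26 23 2 0 0]
t=3: x=[25.9700 22.8200 2.1900 0.0200 0.0000] k=[27 24 1 2 0]
t=4: x=[26.9700 23.8000 1.2400 1.9700 0.0200] k=[27 21 4 2 1]
t=5: x=[26.9400 20.8900 4.1500 2.0100 1.0100] k=[26 22 7 5 3]

1.567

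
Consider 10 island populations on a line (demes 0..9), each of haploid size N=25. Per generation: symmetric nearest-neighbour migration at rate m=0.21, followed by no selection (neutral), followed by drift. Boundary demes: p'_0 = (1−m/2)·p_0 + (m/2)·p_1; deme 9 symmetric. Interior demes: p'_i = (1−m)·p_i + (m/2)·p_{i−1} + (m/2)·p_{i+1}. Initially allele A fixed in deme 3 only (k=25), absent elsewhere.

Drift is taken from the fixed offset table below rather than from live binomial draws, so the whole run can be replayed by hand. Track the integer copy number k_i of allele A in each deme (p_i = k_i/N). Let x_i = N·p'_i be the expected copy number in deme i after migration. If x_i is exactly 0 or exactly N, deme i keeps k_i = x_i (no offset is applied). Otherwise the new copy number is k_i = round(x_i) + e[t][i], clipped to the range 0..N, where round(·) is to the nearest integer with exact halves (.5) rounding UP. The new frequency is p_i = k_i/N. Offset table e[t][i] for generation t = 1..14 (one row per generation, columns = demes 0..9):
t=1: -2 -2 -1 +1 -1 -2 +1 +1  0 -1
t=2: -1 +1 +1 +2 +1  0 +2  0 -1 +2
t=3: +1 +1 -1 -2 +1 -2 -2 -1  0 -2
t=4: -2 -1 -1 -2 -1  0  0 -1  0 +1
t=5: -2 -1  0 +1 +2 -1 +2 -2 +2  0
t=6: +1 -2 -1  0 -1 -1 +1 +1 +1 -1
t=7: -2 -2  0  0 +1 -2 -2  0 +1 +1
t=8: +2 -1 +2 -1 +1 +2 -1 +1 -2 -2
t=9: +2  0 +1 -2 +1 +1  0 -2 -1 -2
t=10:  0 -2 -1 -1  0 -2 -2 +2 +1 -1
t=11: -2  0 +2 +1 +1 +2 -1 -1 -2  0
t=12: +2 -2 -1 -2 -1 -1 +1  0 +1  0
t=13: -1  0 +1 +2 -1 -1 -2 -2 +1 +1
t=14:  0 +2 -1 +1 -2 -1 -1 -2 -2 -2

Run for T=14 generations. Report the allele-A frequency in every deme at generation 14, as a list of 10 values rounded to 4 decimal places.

t=0: k=[0 0 0 25 0 0 0 0 0 0]
t=1: x=[0.0000 0.0000 2.6250 19.7500 2.6250 0.0000 0.0000 0.0000 0.0000 0.0000] k=[0 0 2 21 2 0 0 0 0 0]
t=2: x=[0.0000 0.2100 3.7850 17.0100 3.7850 0.2100 0.0000 0.0000 0.0000 0.0000] k=[0 1 5 19 5 0 0 0 0 0]
t=3: x=[0.1050 1.3150 6.0500 16.0600 5.9450 0.5250 0.0000 0.0000 0.0000 0.0000] k=[1 2 5 14 7 0 0 0 0 0]
t=4: x=[1.1050 2.2100 5.6300 12.3200 7.0000 0.7350 0.0000 0.0000 0.0000 0.0000] k=[0 1 5 10 6 1 0 0 0 0]
t=5: x=[0.1050 1.3150 5.1050 9.0550 5.8950 1.4200 0.1050 0.0000 0.0000 0.0000] k=[0 0 5 10 8 0 2 0 0 0]
t=6: x=[0.0000 0.5250 5.0000 9.2650 7.3700 1.0500 1.5800 0.2100 0.0000 0.0000] k=[0 0 4 9 6 0 3 1 0 0]
t=7: x=[0.0000 0.4200 4.1050 8.1600 5.6850 0.9450 2.4750 1.1050 0.1050 0.0000] k=[0 0 4 8 7 0 0 1 1 0]
t=8: x=[0.0000 0.4200 4.0000 7.4750 6.3700 0.7350 0.1050 0.8950 0.8950 0.1050] k=[0 0 6 6 7 3 0 2 0 0]
t=9: x=[0.0000 0.6300 5.3700 6.1050 6.4750 3.1050 0.5250 1.5800 0.2100 0.0000] k=[0 1 6 4 7 4 1 0 0 0]
t=10: x=[0.1050 1.4200 5.2650 4.5250 6.3700 4.0000 1.2100 0.1050 0.0000 0.0000] k=[0 0 4 4 6 2 0 2 0 0]
t=11: x=[0.0000 0.4200 3.5800 4.2100 5.3700 2.2100 0.4200 1.5800 0.2100 0.0000] k=[0 0 6 5 6 4 0 1 0 0]
t=12: x=[0.0000 0.6300 5.2650 5.2100 5.6850 3.7900 0.5250 0.7900 0.1050 0.0000] k=[0 0 4 3 5 3 2 1 1 0]
t=13: x=[0.0000 0.4200 3.4750 3.3150 4.5800 3.1050 2.0000 1.1050 0.8950 0.1050] k=[0 0 4 5 4 2 0 0 2 1]
t=14: x=[0.0000 0.4200 3.6850 4.7900 3.8950 2.0000 0.2100 0.2100 1.6850 1.1050] k=[0 2 3 6 2 1 0 0 0 0]

[0.0000, 0.0800, 0.1200, 0.2400, 0.0800, 0.0400, 0.0000, 0.0000, 0.0000, 0.0000]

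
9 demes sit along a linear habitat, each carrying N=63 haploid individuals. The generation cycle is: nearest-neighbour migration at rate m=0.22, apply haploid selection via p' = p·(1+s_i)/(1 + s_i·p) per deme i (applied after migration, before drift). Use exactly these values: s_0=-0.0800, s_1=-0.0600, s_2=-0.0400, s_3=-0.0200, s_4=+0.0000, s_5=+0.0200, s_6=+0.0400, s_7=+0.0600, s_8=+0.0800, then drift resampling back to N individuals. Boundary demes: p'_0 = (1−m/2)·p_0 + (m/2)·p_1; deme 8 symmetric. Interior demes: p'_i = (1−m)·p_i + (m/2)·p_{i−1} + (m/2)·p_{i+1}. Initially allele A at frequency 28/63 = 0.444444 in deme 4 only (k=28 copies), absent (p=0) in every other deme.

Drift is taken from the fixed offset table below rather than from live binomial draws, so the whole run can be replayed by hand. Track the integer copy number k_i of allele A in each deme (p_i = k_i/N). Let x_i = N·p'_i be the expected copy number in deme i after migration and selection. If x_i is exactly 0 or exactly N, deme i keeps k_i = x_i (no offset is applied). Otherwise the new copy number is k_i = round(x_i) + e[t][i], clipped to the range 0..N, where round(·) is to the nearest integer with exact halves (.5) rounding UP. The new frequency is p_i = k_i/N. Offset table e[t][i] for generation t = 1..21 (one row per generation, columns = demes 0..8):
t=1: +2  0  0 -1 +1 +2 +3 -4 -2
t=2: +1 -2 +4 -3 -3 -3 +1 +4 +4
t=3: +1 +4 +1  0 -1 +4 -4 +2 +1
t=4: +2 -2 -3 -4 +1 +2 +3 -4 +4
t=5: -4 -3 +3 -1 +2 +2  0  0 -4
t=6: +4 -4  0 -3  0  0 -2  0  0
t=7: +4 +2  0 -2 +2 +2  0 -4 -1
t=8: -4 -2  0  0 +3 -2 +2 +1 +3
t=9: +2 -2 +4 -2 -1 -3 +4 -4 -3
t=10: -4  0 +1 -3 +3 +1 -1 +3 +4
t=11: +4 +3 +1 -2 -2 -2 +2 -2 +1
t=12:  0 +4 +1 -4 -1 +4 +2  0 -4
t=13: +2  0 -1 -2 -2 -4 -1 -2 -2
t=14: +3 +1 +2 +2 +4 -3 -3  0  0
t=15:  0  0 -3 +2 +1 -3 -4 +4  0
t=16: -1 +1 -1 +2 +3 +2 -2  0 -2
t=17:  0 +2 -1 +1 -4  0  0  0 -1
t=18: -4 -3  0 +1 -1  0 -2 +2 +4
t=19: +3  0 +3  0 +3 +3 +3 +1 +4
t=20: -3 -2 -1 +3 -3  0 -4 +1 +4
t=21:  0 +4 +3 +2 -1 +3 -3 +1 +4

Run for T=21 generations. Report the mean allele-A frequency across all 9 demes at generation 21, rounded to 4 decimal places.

0.1252

t=0: k=[0 0 0 0 28 0 0 0 0]
t=1: x=[0.0000 0.0000 0.0000 3.0214 21.8400 3.1385 0.0000 0.0000 0.0000] k=[0 0 0 2 23 5 0 0 0]
t=2: x=[0.0000 0.0000 0.2112 4.0134 18.7100 6.5452 0.5718 0.0000 0.0000] k=[0 0 4 1 16 4 2 0 0]
t=3: x=[0.0000 0.4138 3.1072 2.9232 13.0300 5.1936 2.0774 0.2332 0.0000] k=[0 4 4 3 12 9 0 2 0]
t=4: x=[0.4050 3.3578 3.7436 4.0232 10.6800 8.4843 1.2574 1.6511 0.2375] k=[2 1 1 0 12 10 4 0 4]
t=5: x=[1.7430 1.0445 0.8549 1.4020 10.4600 9.7217 4.3771 0.9320 3.8275] k=[0 0 4 0 12 12 4 1 0]
t=6: x=[0.0000 0.4138 3.0011 1.7258 10.6800 11.3025 4.7184 1.2917 0.1188] k=[0 0 3 0 11 11 3 1 0]
t=7: x=[0.0000 0.3103 2.2497 1.5099 9.7900 10.2893 3.7976 1.1754 0.1188] k=[0 2 2 0 12 12 4 0 0]
t=8: x=[0.2025 1.6760 1.7107 1.5099 10.6800 11.3025 4.6046 0.4662 0.0000] k=[0 0 2 2 14 9 7 1 0]
t=9: x=[0.0000 0.2068 1.7107 3.2570 12.1300 9.4885 6.7941 1.6406 0.1188] k=[0 0 6 1 11 6 11 0 0]
t=10: x=[0.0000 0.6208 4.6124 2.5992 9.3500 7.2257 9.5536 1.2811 0.0000] k=[0 1 6 0 12 8 9 4 0]
t=11: x=[0.1012 1.3555 4.6124 1.9416 10.2400 8.6974 8.6279 4.3396 0.4749] k=[4 4 6 0 8 7 11 2 1]
t=12: x=[3.6988 3.9828 4.9312 1.5099 7.0100 7.6826 9.8927 3.0444 1.1971] k=[4 8 6 0 6 12 12 3 0]
t=13: x=[4.1080 6.9482 5.3565 1.2941 6.0000 11.5253 11.3709 3.8661 0.3563] k=[6 7 4 0 4 8 10 2 0]
t=14: x=[5.6652 6.2052 3.7436 0.8626 4.0000 7.9160 9.2040 2.8125 0.2375] k=[9 7 6 3 8 5 6 3 0]
t=15: x=[8.1687 6.7290 5.5692 3.8071 7.1200 5.5392 5.7621 3.1709 0.3563] k=[8 7 3 6 8 3 2 7 0]
t=16: x=[7.3323 6.3099 3.6279 5.7830 7.2300 3.5050 2.7617 5.9884 0.8308] k=[6 7 3 8 10 6 1 6 0]
t=17: x=[5.6652 6.1005 3.8401 7.5349 9.3400 5.9966 2.1811 5.0543 0.7122] k=[6 8 3 9 5 6 2 5 0]
t=18: x=[5.7680 6.8433 4.0524 7.7615 5.5500 5.5494 2.8757 4.3501 0.5936] k=[2 4 4 9 5 6 1 6 5]
t=19: x=[2.0482 3.5660 4.3807 7.8698 5.5500 5.4376 2.1811 5.6318 5.4832] k=[5 4 7 8 9 8 5 7 9]
t=20: x=[4.5269 4.1913 6.5369 7.8600 8.7800 7.9160 5.7517 7.3709 9.3778] k=[2 2 6 11 6 8 2 8 13]
t=21: x=[1.8447 2.2989 5.8884 9.7326 6.7700 7.2460 3.4455 8.3010 13.2367] k=[2 6 9 12 6 10 0 9 17]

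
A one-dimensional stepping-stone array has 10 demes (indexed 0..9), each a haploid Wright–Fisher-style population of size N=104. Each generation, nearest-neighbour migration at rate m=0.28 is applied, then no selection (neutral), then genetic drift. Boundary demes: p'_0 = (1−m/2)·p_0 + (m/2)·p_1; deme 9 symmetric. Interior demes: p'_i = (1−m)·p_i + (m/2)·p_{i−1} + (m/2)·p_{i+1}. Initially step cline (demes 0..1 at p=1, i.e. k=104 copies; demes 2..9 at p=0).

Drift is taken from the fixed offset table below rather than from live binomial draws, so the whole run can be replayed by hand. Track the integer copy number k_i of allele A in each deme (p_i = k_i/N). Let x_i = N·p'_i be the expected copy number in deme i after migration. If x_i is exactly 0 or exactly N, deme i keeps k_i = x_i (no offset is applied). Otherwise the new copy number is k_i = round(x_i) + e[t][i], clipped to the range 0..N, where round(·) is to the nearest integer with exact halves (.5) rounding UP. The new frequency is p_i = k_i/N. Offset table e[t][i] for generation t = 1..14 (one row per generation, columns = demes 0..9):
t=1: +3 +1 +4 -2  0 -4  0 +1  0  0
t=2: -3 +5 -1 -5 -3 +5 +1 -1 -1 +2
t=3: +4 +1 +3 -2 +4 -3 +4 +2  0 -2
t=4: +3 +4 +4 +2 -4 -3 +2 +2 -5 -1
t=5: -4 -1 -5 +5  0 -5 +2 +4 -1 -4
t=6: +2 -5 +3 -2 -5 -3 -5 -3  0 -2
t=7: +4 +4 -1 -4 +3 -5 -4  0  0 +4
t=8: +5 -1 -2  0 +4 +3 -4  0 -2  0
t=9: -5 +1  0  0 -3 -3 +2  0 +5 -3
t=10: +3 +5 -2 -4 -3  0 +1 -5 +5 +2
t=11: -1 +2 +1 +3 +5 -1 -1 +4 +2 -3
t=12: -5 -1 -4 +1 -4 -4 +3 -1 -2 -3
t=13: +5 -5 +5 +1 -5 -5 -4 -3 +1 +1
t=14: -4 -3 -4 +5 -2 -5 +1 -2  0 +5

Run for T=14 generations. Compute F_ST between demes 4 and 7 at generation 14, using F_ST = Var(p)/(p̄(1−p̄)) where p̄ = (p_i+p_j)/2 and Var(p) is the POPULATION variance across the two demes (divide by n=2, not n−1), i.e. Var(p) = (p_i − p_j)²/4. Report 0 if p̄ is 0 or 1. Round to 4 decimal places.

0.0196

t=0: k=[104 104 0 0 0 0 0 0 0 0]
t=1: x=[104.0000 89.4400 14.5600 0.0000 0.0000 0.0000 0.0000 0.0000 0.0000 0.0000] k=[104 90 19 0 0 0 0 0 0 0]
t=2: x=[102.0400 82.0200 26.2800 2.6600 0.0000 0.0000 0.0000 0.0000 0.0000 0.0000] k=[99 87 25 0 0 0 0 0 0 0]
t=3: x=[97.3200 80.0000 30.1800 3.5000 0.0000 0.0000 0.0000 0.0000 0.0000 0.0000] k=[101 81 33 2 0 0 0 0 0 0]
t=4: x=[98.2000 77.0800 35.3800 6.0600 0.2800 0.0000 0.0000 0.0000 0.0000 0.0000] k=[101 81 39 8 0 0 0 0 0 0]
t=5: x=[98.2000 77.9200 40.5400 11.2200 1.1200 0.0000 0.0000 0.0000 0.0000 0.0000] k=[94 77 36 16 1 0 0 0 0 0]
t=6: x=[91.6200 73.6400 38.9400 16.7000 2.9600 0.1400 0.0000 0.0000 0.0000 0.0000] k=[94 69 42 15 0 0 0 0 0 0]
t=7: x=[90.5000 68.7200 42.0000 16.6800 2.1000 0.0000 0.0000 0.0000 0.0000 0.0000] k=[95 73 41 13 5 0 0 0 0 0]
t=8: x=[91.9200 71.6000 41.5600 15.8000 5.4200 0.7000 0.0000 0.0000 0.0000 0.0000] k=[97 71 40 16 9 4 0 0 0 0]
t=9: x=[93.3600 70.3000 40.9800 18.3800 9.2800 4.1400 0.5600 0.0000 0.0000 0.0000] k=[88 71 41 18 6 1 3 0 0 0]
t=10: x=[85.6200 69.1800 41.9800 19.5400 6.9800 1.9800 2.3000 0.4200 0.0000 0.0000] k=[89 74 40 16 4 2 3 0 0 0]
t=11: x=[86.9000 71.3400 41.4000 17.6800 5.4000 2.4200 2.4400 0.4200 0.0000 0.0000] k=[86 73 42 21 10 1 1 4 0 0]
t=12: x=[84.1800 70.4800 43.4000 22.4000 10.2800 2.2600 1.4200 3.0200 0.5600 0.0000] k=[79 69 39 23 6 0 4 2 0 0]
t=13: x=[77.6000 66.2000 40.9600 22.8600 7.5400 1.4000 3.1600 2.0000 0.2800 0.0000] k=[83 61 46 24 3 0 0 0 1 0]
t=14: x=[79.9200 61.9800 45.0200 24.1400 5.5200 0.4200 0.0000 0.1400 0.7200 0.1400] k=[76 59 41 29 4 0 0 0 1 5]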